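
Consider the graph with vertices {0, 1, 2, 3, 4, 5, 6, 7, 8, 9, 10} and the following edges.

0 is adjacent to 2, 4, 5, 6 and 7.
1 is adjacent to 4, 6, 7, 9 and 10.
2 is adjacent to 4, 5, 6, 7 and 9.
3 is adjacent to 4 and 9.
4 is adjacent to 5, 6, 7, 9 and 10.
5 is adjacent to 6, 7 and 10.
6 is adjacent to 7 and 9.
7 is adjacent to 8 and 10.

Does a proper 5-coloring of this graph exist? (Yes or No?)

No

0, 2, 4, 5, 6, 7 are pairwise adjacent (a clique of size 6), so at least 6 colors are needed.
So 5 colors are not enough.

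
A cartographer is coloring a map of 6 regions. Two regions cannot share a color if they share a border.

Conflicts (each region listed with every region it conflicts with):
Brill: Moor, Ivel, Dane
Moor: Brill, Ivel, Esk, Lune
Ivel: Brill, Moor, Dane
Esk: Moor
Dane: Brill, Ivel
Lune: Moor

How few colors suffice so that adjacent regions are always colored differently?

3

Brill, Ivel, Dane pairwise conflict, so at least 3 colors are needed.
3 colors suffice: Brill=3, Moor=1, Ivel=2, Esk=2, Dane=1, Lune=2. No two conflicting regions share a color.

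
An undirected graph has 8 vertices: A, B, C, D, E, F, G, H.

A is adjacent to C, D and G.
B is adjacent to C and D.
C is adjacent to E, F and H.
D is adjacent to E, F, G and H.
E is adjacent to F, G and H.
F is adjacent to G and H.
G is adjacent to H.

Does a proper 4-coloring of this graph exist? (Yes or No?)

D, E, F, G, H form a clique, so at least 5 colors are needed.
So 4 colors are not enough.

No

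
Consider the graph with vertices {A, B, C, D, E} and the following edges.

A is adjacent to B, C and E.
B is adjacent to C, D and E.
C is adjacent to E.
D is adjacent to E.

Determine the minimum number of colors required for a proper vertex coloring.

4

A, B, C, E form a clique, so at least 4 colors are needed.
4 colors suffice: A=4, B=2, C=3, D=3, E=1. Each edge has distinct colors on its endpoints.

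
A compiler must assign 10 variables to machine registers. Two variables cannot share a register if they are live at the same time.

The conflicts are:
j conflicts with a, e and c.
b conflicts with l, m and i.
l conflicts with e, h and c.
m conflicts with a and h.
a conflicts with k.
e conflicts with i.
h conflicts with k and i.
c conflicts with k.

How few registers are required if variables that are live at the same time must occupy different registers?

c and k conflict, so at least 2 registers are needed.
2 registers suffice: j=1, b=2, l=1, m=1, a=2, e=2, h=2, c=2, k=1, i=1. Each listed conflict is separated.

2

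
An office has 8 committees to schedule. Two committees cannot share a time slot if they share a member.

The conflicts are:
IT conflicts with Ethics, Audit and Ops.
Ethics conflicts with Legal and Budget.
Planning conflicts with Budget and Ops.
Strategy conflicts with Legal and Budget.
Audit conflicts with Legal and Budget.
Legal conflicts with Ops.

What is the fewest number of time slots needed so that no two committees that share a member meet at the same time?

3

The cycle Planning-Budget-Audit-IT-Ops-Planning has odd length 5, so it cannot be 2-colored; at least 3 time slots are needed.
3 time slots suffice: time slot 1 → {IT, Legal, Budget}; time slot 2 → {Ethics, Strategy, Audit, Ops}; time slot 3 → {Planning}. Each listed conflict is separated.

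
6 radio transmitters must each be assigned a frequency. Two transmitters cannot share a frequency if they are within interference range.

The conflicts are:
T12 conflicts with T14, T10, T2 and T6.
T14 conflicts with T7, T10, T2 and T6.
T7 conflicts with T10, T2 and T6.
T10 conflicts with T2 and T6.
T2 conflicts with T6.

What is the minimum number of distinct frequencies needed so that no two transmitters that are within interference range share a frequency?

5

T12, T14, T10, T2, T6 are mutually in conflict, so at least 5 frequencies are needed.
5 frequencies suffice: frequency 1 → {T10}; frequency 2 → {T6}; frequency 3 → {T2}; frequency 4 → {T14}; frequency 5 → {T12, T7}. No two conflicting transmitters share a frequency.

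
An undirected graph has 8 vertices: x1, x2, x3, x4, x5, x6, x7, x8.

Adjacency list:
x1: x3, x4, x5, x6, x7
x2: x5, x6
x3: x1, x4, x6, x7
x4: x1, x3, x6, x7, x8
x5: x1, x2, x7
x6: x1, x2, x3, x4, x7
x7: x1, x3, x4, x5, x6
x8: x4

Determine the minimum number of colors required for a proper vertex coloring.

5

x1, x3, x4, x6, x7 form a clique, so at least 5 colors are needed.
5 colors suffice: color 1 → {x2, x7, x8}; color 2 → {x5, x6}; color 3 → {x1}; color 4 → {x4}; color 5 → {x3}. Every edge joins two different colors.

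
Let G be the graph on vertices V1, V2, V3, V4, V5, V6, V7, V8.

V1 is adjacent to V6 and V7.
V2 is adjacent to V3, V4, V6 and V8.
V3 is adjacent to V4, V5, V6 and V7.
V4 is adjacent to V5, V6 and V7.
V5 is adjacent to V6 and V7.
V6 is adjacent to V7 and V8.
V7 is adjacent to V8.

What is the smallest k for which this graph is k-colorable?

5

V3, V4, V5, V6, V7 are mutually adjacent (a clique of size 5), so at least 5 colors are needed.
A valid assignment using 5 colors: V1=3, V2=2, V3=3, V4=4, V5=5, V6=1, V7=2, V8=3. Each edge has distinct colors on its endpoints.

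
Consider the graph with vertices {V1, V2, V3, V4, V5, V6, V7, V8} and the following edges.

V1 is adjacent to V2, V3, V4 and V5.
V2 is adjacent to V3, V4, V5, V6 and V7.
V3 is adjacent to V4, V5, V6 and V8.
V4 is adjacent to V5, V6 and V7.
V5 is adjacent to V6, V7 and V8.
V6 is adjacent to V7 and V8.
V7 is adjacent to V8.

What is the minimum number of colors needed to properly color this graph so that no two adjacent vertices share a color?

V1, V2, V3, V4, V5 are pairwise adjacent (a clique of size 5), so at least 5 colors are needed.
5 colors suffice: color 1 → {V5}; color 2 → {V2, V8}; color 3 → {V4}; color 4 → {V1, V6}; color 5 → {V3, V7}. Each edge has distinct colors on its endpoints.

5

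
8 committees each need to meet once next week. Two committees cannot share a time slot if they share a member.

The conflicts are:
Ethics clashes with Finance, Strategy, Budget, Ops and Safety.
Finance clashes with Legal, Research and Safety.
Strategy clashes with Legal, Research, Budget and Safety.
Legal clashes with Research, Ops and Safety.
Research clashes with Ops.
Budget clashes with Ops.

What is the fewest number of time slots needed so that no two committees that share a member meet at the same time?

3

Ethics, Strategy, Budget pairwise conflict, so at least 3 time slots are needed.
3 time slots suffice: time slot 1 → {Finance, Strategy, Ops}; time slot 2 → {Ethics, Legal}; time slot 3 → {Research, Budget, Safety}. Each listed conflict is separated.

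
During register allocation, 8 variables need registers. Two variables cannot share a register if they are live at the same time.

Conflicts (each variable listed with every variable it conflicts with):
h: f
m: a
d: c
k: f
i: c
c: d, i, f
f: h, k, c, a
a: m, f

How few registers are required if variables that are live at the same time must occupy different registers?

2

m and a conflict, so at least 2 registers are needed.
A valid assignment using 2 registers: h=2, m=1, d=1, k=2, i=1, c=2, f=1, a=2. Every pair that conflicts lands in different registers.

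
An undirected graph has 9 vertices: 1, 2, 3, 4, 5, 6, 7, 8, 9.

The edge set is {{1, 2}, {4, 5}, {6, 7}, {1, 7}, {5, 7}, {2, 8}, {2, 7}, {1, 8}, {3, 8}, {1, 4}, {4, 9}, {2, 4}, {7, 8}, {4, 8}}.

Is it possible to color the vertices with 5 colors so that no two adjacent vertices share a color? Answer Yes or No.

The chromatic number is 4. 1, 2, 7, 8 are pairwise adjacent (a clique of size 4), so at least 4 colors are needed.
4 colors suffice: color red → {3, 4, 7}; color blue → {5, 6, 8, 9}; color green → {2}; color yellow → {1}.
Since 5 ≥ 4, a proper 5-coloring certainly exists.

Yes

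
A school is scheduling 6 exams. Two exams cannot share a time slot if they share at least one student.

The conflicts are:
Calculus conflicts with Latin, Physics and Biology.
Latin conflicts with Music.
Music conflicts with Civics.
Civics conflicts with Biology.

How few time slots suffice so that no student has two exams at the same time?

The cycle Latin-Calculus-Biology-Civics-Music-Latin has odd length 5, so it cannot be 2-colored; at least 3 time slots are needed.
3 time slots suffice: time slot 1 → {Calculus, Civics}; time slot 2 → {Music, Physics, Biology}; time slot 3 → {Latin}. Every pair that conflicts lands in different time slots.

3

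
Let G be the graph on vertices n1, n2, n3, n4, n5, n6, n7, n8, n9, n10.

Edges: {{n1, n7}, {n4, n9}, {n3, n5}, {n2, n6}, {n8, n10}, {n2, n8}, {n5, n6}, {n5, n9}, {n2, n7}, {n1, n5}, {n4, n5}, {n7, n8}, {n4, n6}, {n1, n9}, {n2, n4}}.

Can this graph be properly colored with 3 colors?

Yes

The chromatic number is 3. n1, n5, n9 are mutually adjacent, so at least 3 colors are needed.
One proper 3-coloring: n1=2, n2=1, n3=2, n4=2, n5=1, n6=3, n7=3, n8=2, n9=3, n10=1.
That is already a proper 3-coloring.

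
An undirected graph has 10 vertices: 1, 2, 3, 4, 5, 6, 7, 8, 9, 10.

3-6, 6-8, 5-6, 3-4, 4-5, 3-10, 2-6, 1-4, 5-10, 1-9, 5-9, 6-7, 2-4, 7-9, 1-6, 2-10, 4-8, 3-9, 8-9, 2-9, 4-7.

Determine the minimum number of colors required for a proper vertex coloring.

5 and 9 are adjacent, so at least 2 colors are needed.
A valid assignment using 2 colors: 1=b, 2=b, 3=b, 4=a, 5=b, 6=a, 7=b, 8=b, 9=a, 10=a. No two adjacent vertices share a color.

2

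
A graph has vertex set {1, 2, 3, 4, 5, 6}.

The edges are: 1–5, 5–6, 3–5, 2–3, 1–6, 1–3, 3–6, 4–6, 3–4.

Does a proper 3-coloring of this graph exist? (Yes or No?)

No

1, 3, 5, 6 are pairwise adjacent (a clique of size 4), so at least 4 colors are needed.
So 3 colors are not enough.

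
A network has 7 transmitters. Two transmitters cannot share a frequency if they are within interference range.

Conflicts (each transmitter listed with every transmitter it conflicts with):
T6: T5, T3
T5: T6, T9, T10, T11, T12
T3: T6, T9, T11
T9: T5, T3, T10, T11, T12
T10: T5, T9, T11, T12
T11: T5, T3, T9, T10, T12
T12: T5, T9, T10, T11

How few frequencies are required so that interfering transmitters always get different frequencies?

5

T5, T9, T10, T11, T12 all conflict with each other, so at least 5 frequencies are needed.
5 frequencies suffice: frequency 1 → {T6, T11}; frequency 2 → {T9}; frequency 3 → {T5, T3}; frequency 4 → {T10}; frequency 5 → {T12}. No two conflicting transmitters share a frequency.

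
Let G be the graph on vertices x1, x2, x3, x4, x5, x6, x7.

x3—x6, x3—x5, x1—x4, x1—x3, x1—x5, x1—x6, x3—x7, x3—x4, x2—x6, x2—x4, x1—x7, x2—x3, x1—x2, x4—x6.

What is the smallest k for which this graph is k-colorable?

5

x1, x2, x3, x4, x6 form a clique, so at least 5 colors are needed.
One proper 5-coloring: x1=red, x2=yellow, x3=blue, x4=purple, x5=green, x6=green, x7=green. Each edge has distinct colors on its endpoints.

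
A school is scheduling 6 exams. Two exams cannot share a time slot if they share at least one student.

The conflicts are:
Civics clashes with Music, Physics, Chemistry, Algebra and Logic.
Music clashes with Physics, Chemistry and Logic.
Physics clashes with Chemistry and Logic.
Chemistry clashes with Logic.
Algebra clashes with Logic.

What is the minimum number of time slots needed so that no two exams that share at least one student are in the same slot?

Civics, Music, Physics, Chemistry, Logic pairwise conflict, so at least 5 time slots are needed.
Using 5 time slots: Civics=2, Music=3, Physics=5, Chemistry=4, Algebra=3, Logic=1. Every pair that conflicts lands in different time slots.

5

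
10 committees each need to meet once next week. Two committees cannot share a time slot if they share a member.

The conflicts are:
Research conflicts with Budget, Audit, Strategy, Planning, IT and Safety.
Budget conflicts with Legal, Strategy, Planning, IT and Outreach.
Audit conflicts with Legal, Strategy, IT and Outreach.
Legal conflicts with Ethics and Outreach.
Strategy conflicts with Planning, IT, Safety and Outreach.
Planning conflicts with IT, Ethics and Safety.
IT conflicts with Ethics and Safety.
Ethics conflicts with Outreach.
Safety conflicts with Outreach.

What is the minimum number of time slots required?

5

Research, Strategy, Planning, IT, Safety all conflict with each other, so at least 5 time slots are needed.
5 time slots suffice: Research=4, Budget=3, Audit=3, Legal=4, Strategy=1, Planning=5, IT=2, Ethics=1, Safety=3, Outreach=2. No two conflicting committees share a time slot.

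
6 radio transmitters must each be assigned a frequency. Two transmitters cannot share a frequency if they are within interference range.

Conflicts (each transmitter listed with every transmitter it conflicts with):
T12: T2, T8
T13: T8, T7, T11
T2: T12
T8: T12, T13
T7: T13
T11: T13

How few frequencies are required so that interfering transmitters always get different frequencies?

T13 and T8 conflict, so at least 2 frequencies are needed.
2 frequencies suffice: frequency 1 → {T12, T13}; frequency 2 → {T2, T8, T7, T11}. Every pair that conflicts lands in different frequencies.

2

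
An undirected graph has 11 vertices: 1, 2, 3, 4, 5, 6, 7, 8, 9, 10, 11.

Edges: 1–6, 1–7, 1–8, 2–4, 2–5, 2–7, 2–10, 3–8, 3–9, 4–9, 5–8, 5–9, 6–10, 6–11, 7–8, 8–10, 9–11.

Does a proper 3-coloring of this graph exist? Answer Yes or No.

The chromatic number is 3. 1, 7, 8 are pairwise adjacent, so at least 3 colors are needed.
A valid assignment using 3 colors: 1=green, 2=red, 3=blue, 4=blue, 5=blue, 6=red, 7=blue, 8=red, 9=red, 10=blue, 11=blue.
That is already a proper 3-coloring.

Yes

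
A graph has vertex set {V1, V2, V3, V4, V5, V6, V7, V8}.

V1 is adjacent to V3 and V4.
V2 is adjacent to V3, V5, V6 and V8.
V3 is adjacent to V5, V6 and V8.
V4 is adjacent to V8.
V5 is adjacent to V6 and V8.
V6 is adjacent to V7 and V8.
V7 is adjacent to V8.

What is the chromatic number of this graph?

5

V2, V3, V5, V6, V8 form a clique, so at least 5 colors are needed.
5 colors suffice: V1=1, V2=4, V3=3, V4=2, V5=5, V6=2, V7=3, V8=1. Each edge has distinct colors on its endpoints.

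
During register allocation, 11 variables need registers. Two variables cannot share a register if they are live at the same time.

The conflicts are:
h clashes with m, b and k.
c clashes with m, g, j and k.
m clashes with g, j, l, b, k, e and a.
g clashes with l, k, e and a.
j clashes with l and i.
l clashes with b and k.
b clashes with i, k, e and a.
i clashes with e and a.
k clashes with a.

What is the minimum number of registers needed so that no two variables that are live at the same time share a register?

m, l, b, k all conflict with each other, so at least 4 registers are needed.
Using 4 registers: h=4, c=4, m=1, g=2, j=2, l=4, b=2, i=1, k=3, e=3, a=4. Every pair that conflicts lands in different registers.

4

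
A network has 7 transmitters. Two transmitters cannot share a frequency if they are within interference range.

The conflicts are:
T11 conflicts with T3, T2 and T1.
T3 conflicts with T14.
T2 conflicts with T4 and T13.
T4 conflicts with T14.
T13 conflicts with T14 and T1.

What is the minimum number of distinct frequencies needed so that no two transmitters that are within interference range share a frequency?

The cycle T14-T4-T2-T11-T3-T14 has odd length 5, so it cannot be 2-colored; at least 3 frequencies are needed.
A valid assignment using 3 frequencies: T11=2, T3=3, T2=1, T4=2, T13=2, T14=1, T1=1. Every pair that conflicts lands in different frequencies.

3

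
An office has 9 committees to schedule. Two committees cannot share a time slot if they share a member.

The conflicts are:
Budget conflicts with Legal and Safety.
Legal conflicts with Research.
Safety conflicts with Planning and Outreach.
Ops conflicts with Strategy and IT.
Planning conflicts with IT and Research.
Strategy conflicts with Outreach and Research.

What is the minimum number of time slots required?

3

The cycle Strategy-Ops-IT-Planning-Research-Strategy has odd length 5, so it cannot be 2-colored; at least 3 time slots are needed.
3 time slots suffice: time slot 1 → {Safety, IT, Research}; time slot 2 → {Budget, Planning, Strategy}; time slot 3 → {Legal, Ops, Outreach}. Each listed conflict is separated.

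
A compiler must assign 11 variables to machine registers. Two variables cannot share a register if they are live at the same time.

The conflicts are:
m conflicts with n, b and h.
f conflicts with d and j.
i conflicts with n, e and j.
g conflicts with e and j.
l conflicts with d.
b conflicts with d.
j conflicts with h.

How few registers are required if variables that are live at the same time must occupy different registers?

3

The cycle h-j-i-n-m-h has odd length 5, so it cannot be 2-colored; at least 3 registers are needed.
3 registers suffice: register 1 → {m, d, e, j}; register 2 → {f, i, g, l, b, h}; register 3 → {n}. Each listed conflict is separated.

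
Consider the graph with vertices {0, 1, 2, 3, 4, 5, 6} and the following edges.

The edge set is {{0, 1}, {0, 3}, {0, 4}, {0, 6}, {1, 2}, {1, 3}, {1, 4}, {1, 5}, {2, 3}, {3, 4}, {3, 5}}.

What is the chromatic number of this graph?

0, 1, 3, 4 are mutually adjacent (a clique of size 4), so at least 4 colors are needed.
4 colors suffice: color a → {1, 6}; color b → {3}; color c → {0, 2, 5}; color d → {4}. Every edge joins two different colors.

4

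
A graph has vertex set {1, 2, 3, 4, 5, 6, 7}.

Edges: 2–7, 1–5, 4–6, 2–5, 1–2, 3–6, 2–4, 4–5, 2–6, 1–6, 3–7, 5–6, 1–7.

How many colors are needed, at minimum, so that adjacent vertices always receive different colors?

2, 4, 5, 6 are pairwise adjacent (a clique of size 4), so at least 4 colors are needed.
4 colors suffice: 1=green, 2=red, 3=red, 4=green, 5=yellow, 6=blue, 7=blue. Every edge joins two different colors.

4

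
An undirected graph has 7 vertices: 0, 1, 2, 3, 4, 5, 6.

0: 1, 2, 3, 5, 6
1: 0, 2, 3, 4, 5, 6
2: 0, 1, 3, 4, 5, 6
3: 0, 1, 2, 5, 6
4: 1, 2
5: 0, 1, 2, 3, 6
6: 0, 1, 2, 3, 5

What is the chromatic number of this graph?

6

0, 1, 2, 3, 5, 6 are pairwise adjacent (a clique of size 6), so at least 6 colors are needed.
One proper 6-coloring: 0=green, 1=blue, 2=red, 3=yellow, 4=green, 5=orange, 6=purple. Every edge joins two different colors.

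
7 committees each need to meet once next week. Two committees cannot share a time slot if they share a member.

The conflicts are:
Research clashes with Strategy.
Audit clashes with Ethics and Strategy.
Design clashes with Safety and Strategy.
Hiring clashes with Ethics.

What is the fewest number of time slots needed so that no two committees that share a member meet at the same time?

Research and Strategy conflict, so at least 2 time slots are needed.
2 time slots suffice: Research=2, Audit=2, Design=2, Hiring=2, Ethics=1, Safety=1, Strategy=1. No two conflicting committees share a time slot.

2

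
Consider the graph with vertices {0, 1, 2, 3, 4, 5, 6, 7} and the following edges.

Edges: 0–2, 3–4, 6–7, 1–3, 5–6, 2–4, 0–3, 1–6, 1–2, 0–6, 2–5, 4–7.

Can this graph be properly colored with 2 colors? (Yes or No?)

The cycle 4-7-6-0-2-4 has odd length 5, so it cannot be 2-colored; at least 3 colors are needed.
So 2 colors are not enough.

No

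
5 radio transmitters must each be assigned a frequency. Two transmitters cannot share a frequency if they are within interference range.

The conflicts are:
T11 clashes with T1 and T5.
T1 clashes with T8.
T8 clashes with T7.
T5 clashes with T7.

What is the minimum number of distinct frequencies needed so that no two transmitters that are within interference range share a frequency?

The cycle T1-T8-T7-T5-T11-T1 has odd length 5, so it cannot be 2-colored; at least 3 frequencies are needed.
3 frequencies suffice: T11=1, T1=2, T8=3, T5=2, T7=1. Each listed conflict is separated.

3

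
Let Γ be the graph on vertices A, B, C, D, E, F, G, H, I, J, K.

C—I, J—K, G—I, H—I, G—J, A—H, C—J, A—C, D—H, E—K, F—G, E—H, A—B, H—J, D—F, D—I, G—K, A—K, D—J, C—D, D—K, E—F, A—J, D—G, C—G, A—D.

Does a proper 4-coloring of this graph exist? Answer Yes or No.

The chromatic number is 4. C, D, G, I form a clique, so at least 4 colors are needed.
4 colors suffice: color red → {B, D, E}; color blue → {A, G}; color green → {F, I, J}; color yellow → {C, H, K}.
That is already a proper 4-coloring.

Yes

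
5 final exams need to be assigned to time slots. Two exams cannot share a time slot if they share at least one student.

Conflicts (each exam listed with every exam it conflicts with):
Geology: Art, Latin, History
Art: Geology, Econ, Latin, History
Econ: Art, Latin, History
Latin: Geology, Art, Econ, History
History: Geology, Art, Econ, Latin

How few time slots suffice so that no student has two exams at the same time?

Art, Econ, Latin, History are mutually in conflict, so at least 4 time slots are needed.
4 time slots suffice: time slot 1 → {History}; time slot 2 → {Art}; time slot 3 → {Latin}; time slot 4 → {Geology, Econ}. No two conflicting exams share a time slot.

4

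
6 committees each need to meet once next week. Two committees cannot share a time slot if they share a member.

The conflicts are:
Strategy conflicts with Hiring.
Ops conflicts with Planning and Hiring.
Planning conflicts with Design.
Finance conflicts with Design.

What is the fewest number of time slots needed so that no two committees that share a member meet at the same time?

2

Strategy and Hiring conflict, so at least 2 time slots are needed.
2 time slots suffice: Strategy=2, Ops=2, Planning=1, Finance=1, Hiring=1, Design=2. Every pair that conflicts lands in different time slots.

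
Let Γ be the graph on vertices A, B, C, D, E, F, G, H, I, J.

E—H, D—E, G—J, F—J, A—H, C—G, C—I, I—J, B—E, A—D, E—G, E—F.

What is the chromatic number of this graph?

2

A and D are adjacent, so at least 2 colors are needed.
2 colors suffice: color 1 → {A, C, E, J}; color 2 → {B, D, F, G, H, I}. Each edge has distinct colors on its endpoints.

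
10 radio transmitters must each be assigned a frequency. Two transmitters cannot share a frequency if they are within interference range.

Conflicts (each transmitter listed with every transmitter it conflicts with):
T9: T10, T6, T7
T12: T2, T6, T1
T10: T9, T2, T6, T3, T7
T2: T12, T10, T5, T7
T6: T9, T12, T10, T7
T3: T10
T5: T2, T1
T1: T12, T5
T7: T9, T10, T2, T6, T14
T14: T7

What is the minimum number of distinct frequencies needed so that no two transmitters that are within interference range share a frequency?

4

T9, T10, T6, T7 are mutually in conflict, so at least 4 frequencies are needed.
4 frequencies suffice: frequency 1 → {T12, T10, T5, T14}; frequency 2 → {T3, T1, T7}; frequency 3 → {T2, T6}; frequency 4 → {T9}. Each listed conflict is separated.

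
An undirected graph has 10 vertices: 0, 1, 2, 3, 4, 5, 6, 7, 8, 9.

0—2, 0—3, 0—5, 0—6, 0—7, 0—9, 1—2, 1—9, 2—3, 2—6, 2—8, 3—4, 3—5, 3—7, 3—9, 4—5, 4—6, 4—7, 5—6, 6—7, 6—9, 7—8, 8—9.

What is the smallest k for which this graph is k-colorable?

0, 6, 9 are pairwise adjacent, so at least 3 colors are needed.
3 colors suffice: color a → {0, 1, 4, 8}; color b → {3, 6}; color c → {2, 5, 7, 9}. Each edge has distinct colors on its endpoints.

3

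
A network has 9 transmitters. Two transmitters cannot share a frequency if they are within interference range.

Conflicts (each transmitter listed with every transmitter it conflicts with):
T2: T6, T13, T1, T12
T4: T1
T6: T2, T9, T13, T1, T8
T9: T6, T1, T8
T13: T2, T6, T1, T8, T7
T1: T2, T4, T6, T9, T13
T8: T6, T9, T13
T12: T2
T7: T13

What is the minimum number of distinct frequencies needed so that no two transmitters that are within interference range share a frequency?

T2, T6, T13, T1 all conflict with each other, so at least 4 frequencies are needed.
A valid assignment using 4 frequencies: T2=4, T4=1, T6=1, T9=3, T13=3, T1=2, T8=2, T12=1, T7=1. Every pair that conflicts lands in different frequencies.

4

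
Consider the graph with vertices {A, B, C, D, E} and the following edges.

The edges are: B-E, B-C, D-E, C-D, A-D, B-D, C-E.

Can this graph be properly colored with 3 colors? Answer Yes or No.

B, C, D, E form a clique, so at least 4 colors are needed.
So 3 colors are not enough.

No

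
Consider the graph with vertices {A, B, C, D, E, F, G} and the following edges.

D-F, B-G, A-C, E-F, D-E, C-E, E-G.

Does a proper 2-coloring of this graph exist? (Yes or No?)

D, E, F are pairwise adjacent, so at least 3 colors are needed.
So 2 colors are not enough.

No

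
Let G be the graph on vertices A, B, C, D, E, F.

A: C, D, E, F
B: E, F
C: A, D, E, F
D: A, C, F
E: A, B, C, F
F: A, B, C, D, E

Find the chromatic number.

4

A, C, D, F are pairwise adjacent (a clique of size 4), so at least 4 colors are needed.
4 colors suffice: color 1 → {F}; color 2 → {B, C}; color 3 → {D, E}; color 4 → {A}. Every edge joins two different colors.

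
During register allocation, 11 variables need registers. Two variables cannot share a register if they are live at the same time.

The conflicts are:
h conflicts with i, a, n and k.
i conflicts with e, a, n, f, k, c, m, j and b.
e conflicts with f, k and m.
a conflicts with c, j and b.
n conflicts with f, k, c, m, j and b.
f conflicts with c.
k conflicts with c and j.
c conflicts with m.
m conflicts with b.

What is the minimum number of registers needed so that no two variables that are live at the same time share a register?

i, n, k, j are mutually in conflict, so at least 4 registers are needed.
4 registers suffice: h=4, i=1, e=2, a=2, n=2, f=3, k=3, c=4, m=3, j=4, b=4. Each listed conflict is separated.

4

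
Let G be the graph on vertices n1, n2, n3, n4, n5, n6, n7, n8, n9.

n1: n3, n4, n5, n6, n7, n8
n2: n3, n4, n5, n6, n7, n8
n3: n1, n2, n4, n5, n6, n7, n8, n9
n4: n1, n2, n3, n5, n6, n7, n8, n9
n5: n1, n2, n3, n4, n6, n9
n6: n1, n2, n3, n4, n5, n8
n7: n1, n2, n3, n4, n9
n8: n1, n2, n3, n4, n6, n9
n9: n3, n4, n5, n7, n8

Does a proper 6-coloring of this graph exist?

Yes

The chromatic number is 5. n2, n3, n4, n6, n8 are pairwise adjacent (a clique of size 5), so at least 5 colors are needed.
One proper 5-coloring: n1=green, n2=green, n3=red, n4=blue, n5=yellow, n6=purple, n7=yellow, n8=yellow, n9=green.
Since 6 ≥ 5, a proper 6-coloring certainly exists.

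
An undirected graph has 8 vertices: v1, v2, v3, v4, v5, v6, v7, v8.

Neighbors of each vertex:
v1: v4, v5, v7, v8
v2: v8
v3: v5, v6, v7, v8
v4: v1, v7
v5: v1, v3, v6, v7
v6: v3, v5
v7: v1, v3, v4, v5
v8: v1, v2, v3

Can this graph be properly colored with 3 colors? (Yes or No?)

The chromatic number is 3. v3, v5, v7 are mutually adjacent, so at least 3 colors are needed.
3 colors suffice: color 1 → {v1, v2, v3}; color 2 → {v6, v7, v8}; color 3 → {v4, v5}.
That is already a proper 3-coloring.

Yes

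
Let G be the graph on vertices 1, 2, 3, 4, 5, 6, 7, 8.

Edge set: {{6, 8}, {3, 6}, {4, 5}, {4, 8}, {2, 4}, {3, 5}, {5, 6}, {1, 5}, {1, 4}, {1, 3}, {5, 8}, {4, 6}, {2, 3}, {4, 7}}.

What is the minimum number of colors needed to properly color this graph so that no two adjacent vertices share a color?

4

4, 5, 6, 8 are mutually adjacent (a clique of size 4), so at least 4 colors are needed.
4 colors suffice: color a → {3, 4}; color b → {2, 5, 7}; color c → {1, 6}; color d → {8}. Every edge joins two different colors.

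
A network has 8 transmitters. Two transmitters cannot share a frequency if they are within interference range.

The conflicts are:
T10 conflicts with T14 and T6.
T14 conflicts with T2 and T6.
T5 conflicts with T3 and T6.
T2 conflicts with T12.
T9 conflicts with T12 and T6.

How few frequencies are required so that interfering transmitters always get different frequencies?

3

T10, T14, T6 are mutually in conflict, so at least 3 frequencies are needed.
3 frequencies suffice: T10=3, T14=2, T5=2, T2=1, T9=2, T3=1, T12=3, T6=1. Each listed conflict is separated.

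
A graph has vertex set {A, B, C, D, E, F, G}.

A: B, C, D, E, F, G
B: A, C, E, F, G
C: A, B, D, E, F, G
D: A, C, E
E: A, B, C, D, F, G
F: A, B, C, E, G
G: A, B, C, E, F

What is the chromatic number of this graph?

6

A, B, C, E, F, G are mutually adjacent (a clique of size 6), so at least 6 colors are needed.
6 colors suffice: color 1 → {C}; color 2 → {A}; color 3 → {E}; color 4 → {B, D}; color 5 → {G}; color 6 → {F}. Every edge joins two different colors.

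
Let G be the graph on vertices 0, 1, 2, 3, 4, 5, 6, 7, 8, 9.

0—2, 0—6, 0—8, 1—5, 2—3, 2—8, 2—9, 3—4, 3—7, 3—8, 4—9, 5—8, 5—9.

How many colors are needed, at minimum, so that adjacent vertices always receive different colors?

3

0, 2, 8 form a triangle, so at least 3 colors are needed.
3 colors suffice: color red → {1, 6, 7, 8, 9}; color blue → {2, 4, 5}; color green → {0, 3}. No two adjacent vertices share a color.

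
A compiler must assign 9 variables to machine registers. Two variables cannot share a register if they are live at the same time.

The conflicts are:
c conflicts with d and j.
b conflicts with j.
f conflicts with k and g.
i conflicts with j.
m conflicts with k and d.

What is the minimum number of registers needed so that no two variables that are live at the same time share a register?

2

m and d conflict, so at least 2 registers are needed.
2 registers suffice: register 1 → {k, g, d, j}; register 2 → {c, b, f, i, m}. Every pair that conflicts lands in different registers.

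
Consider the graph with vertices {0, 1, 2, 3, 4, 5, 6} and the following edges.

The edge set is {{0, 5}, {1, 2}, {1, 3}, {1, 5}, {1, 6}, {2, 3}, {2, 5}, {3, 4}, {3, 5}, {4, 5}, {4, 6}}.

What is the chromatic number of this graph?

4

1, 2, 3, 5 are pairwise adjacent (a clique of size 4), so at least 4 colors are needed.
4 colors suffice: color red → {5, 6}; color blue → {0, 1, 4}; color green → {3}; color yellow → {2}. Each edge has distinct colors on its endpoints.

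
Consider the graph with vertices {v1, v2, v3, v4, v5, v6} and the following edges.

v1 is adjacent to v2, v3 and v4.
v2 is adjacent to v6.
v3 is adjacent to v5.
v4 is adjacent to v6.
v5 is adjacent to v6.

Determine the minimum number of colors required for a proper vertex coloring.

The cycle v6-v5-v3-v1-v2-v6 has odd length 5, so it cannot be 2-colored; at least 3 colors are needed.
3 colors suffice: v1=red, v2=blue, v3=blue, v4=blue, v5=green, v6=red. No two adjacent vertices share a color.

3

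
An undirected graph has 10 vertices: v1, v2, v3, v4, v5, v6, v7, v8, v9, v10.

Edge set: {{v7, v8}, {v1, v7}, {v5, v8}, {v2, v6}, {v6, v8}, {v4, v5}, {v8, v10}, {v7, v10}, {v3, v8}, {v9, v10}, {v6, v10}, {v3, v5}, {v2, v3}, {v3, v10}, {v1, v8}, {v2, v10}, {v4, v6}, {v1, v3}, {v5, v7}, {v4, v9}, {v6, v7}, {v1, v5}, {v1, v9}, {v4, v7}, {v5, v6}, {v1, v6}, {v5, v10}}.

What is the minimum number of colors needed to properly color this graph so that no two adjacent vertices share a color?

v5, v6, v7, v8, v10 form a clique, so at least 5 colors are needed.
5 colors suffice: color red → {v3, v6, v9}; color blue → {v1, v4, v10}; color green → {v2, v5}; color yellow → {v7}; color purple → {v8}. No two adjacent vertices share a color.

5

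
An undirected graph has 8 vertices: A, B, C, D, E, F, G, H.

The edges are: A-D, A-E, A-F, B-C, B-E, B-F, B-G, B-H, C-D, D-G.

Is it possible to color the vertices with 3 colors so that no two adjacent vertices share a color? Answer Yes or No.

Yes

The chromatic number is 3. The cycle A-D-G-B-E-A has odd length 5, so it cannot be 2-colored; at least 3 colors are needed.
3 colors suffice: color red → {B, D}; color blue → {A, C, G, H}; color green → {E, F}.
That is already a proper 3-coloring.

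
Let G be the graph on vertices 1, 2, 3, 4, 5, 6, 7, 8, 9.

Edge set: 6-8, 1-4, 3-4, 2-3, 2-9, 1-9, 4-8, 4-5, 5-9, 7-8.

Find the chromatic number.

3

The cycle 3-4-1-9-2-3 has odd length 5, so it cannot be 2-colored; at least 3 colors are needed.
3 colors suffice: color a → {4, 6, 7, 9}; color b → {1, 3, 5, 8}; color c → {2}. Every edge joins two different colors.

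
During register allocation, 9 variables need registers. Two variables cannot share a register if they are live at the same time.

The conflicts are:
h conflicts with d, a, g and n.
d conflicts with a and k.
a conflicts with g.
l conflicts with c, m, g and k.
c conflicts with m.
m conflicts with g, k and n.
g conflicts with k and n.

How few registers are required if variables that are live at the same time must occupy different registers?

4

l, m, g, k pairwise conflict, so at least 4 registers are needed.
4 registers suffice: h=2, d=1, a=3, l=4, c=1, m=2, g=1, k=3, n=3. Each listed conflict is separated.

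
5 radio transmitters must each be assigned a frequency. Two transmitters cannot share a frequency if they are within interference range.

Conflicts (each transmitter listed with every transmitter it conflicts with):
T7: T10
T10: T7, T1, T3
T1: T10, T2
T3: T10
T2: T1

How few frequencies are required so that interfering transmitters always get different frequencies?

T10 and T1 conflict, so at least 2 frequencies are needed.
Using 2 frequencies: T7=2, T10=1, T1=2, T3=2, T2=1. Every pair that conflicts lands in different frequencies.

2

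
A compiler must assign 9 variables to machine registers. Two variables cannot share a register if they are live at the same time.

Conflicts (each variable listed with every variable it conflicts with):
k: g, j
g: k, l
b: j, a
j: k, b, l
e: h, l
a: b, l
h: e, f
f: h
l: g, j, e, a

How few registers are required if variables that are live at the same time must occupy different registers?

2

e and h conflict, so at least 2 registers are needed.
A valid assignment using 2 registers: k=1, g=2, b=1, j=2, e=2, a=2, h=1, f=2, l=1. No two conflicting variables share a register.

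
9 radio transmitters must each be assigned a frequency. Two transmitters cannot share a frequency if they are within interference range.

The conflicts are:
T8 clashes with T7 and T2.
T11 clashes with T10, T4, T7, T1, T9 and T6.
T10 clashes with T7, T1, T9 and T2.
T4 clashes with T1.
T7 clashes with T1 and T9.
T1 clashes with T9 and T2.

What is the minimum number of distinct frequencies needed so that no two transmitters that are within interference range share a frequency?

5

T11, T10, T7, T1, T9 all conflict with each other, so at least 5 frequencies are needed.
A valid assignment using 5 frequencies: T8=1, T11=2, T10=4, T4=3, T7=3, T1=1, T9=5, T2=2, T6=1. Every pair that conflicts lands in different frequencies.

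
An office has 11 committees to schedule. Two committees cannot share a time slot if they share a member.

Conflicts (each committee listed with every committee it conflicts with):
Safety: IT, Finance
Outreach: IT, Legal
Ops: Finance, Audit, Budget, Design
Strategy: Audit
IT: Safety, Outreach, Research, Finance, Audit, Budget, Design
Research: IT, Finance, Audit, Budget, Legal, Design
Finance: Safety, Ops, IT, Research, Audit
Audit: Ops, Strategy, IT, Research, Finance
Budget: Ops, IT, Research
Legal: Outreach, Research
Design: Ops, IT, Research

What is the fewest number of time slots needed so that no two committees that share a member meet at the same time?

IT, Research, Finance, Audit are mutually in conflict, so at least 4 time slots are needed.
A valid assignment using 4 time slots: Safety=2, Outreach=2, Ops=1, Strategy=1, IT=1, Research=2, Finance=4, Audit=3, Budget=3, Legal=1, Design=3. Each listed conflict is separated.

4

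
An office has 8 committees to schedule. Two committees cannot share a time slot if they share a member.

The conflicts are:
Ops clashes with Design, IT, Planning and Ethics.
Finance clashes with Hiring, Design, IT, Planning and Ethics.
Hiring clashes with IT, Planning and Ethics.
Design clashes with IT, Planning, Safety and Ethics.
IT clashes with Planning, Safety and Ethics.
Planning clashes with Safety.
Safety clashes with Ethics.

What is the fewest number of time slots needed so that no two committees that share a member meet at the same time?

Finance, Hiring, IT, Ethics all conflict with each other, so at least 4 time slots are needed.
4 time slots suffice: time slot 1 → {IT}; time slot 2 → {Hiring, Design}; time slot 3 → {Planning, Ethics}; time slot 4 → {Ops, Finance, Safety}. Every pair that conflicts lands in different time slots.

4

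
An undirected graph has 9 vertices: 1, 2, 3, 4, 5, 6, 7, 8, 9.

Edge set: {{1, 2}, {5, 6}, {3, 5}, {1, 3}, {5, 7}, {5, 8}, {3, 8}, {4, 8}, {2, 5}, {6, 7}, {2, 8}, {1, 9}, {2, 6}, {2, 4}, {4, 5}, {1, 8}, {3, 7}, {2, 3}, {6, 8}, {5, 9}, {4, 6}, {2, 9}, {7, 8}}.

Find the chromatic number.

5

2, 4, 5, 6, 8 form a clique, so at least 5 colors are needed.
One proper 5-coloring: 1=c, 2=b, 3=d, 4=e, 5=c, 6=d, 7=b, 8=a, 9=a. Each edge has distinct colors on its endpoints.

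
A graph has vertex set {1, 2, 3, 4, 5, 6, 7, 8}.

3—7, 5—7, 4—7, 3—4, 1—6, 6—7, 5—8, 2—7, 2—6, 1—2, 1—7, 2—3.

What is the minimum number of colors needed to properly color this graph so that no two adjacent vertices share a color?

4

1, 2, 6, 7 form a clique, so at least 4 colors are needed.
One proper 4-coloring: 1=yellow, 2=blue, 3=green, 4=blue, 5=blue, 6=green, 7=red, 8=red. Every edge joins two different colors.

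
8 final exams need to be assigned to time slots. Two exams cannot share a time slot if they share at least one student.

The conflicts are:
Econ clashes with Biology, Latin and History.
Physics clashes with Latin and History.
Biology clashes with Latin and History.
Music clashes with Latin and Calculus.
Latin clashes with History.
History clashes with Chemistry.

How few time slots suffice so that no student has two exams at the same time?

4

Econ, Biology, Latin, History pairwise conflict, so at least 4 time slots are needed.
4 time slots suffice: time slot 1 → {Latin, Calculus, Chemistry}; time slot 2 → {Music, History}; time slot 3 → {Physics, Biology}; time slot 4 → {Econ}. Each listed conflict is separated.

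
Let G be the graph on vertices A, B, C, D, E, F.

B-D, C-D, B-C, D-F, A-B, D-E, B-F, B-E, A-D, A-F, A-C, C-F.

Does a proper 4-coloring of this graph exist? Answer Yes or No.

No

A, B, C, D, F are pairwise adjacent (a clique of size 5), so at least 5 colors are needed.
So 4 colors are not enough.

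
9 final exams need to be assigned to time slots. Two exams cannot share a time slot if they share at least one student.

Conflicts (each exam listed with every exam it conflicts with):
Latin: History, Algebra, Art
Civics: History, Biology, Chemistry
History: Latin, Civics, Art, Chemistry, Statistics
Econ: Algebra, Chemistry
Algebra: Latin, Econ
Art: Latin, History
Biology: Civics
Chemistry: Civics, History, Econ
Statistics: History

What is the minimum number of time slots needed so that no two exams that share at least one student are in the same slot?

3

Civics, History, Chemistry all conflict with each other, so at least 3 time slots are needed.
A valid assignment using 3 time slots: Latin=2, Civics=2, History=1, Econ=1, Algebra=3, Art=3, Biology=1, Chemistry=3, Statistics=2. No two conflicting exams share a time slot.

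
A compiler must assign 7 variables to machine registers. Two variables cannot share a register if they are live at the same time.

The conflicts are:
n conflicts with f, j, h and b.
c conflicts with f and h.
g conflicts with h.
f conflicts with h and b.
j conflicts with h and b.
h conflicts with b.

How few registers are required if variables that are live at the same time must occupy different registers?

n, f, h, b pairwise conflict, so at least 4 registers are needed.
4 registers suffice: register 1 → {h}; register 2 → {n, c, g}; register 3 → {f, j}; register 4 → {b}. Each listed conflict is separated.

4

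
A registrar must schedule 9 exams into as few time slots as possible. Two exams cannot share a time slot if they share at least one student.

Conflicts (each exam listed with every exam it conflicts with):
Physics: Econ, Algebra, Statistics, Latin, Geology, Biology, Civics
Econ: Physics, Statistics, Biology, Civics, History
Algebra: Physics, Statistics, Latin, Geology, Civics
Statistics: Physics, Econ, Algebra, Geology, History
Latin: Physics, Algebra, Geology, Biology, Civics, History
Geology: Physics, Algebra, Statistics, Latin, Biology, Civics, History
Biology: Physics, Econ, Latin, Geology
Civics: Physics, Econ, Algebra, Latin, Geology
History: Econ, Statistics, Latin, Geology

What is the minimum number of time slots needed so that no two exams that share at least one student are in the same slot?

Physics, Algebra, Latin, Geology, Civics are mutually in conflict, so at least 5 time slots are needed.
5 time slots suffice: time slot 1 → {Physics, History}; time slot 2 → {Econ, Geology}; time slot 3 → {Statistics, Latin}; time slot 4 → {Biology, Civics}; time slot 5 → {Algebra}. No two conflicting exams share a time slot.

5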